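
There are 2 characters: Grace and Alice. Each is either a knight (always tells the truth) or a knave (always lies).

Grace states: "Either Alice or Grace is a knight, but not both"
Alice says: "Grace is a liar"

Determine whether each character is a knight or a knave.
Grace is a knight.
Alice is a knave.

Verification:
- Grace (knight) says "Either Alice or Grace is a knight, but not both" - this is TRUE because Alice is a knave and Grace is a knight.
- Alice (knave) says "Grace is a liar" - this is FALSE (a lie) because Grace is a knight.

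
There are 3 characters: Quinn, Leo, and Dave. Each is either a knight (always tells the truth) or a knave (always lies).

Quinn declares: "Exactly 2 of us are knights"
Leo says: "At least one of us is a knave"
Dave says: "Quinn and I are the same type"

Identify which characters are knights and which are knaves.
Quinn is a knight.
Leo is a knight.
Dave is a knave.

Verification:
- Quinn (knight) says "Exactly 2 of us are knights" - this is TRUE because there are 2 knights.
- Leo (knight) says "At least one of us is a knave" - this is TRUE because Dave is a knave.
- Dave (knave) says "Quinn and I are the same type" - this is FALSE (a lie) because Dave is a knave and Quinn is a knight.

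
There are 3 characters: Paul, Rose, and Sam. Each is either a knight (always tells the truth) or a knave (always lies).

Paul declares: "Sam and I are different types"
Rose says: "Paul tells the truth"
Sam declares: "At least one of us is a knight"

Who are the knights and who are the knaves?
Paul is a knave.
Rose is a knave.
Sam is a knave.

Verification:
- Paul (knave) says "Sam and I are different types" - this is FALSE (a lie) because Paul is a knave and Sam is a knave.
- Rose (knave) says "Paul tells the truth" - this is FALSE (a lie) because Paul is a knave.
- Sam (knave) says "At least one of us is a knight" - this is FALSE (a lie) because no one is a knight.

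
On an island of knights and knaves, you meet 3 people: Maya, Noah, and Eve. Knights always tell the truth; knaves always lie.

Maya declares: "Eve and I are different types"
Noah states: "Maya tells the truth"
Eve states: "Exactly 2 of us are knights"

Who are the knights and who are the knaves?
Maya is a knave.
Noah is a knave.
Eve is a knave.

Verification:
- Maya (knave) says "Eve and I are different types" - this is FALSE (a lie) because Maya is a knave and Eve is a knave.
- Noah (knave) says "Maya tells the truth" - this is FALSE (a lie) because Maya is a knave.
- Eve (knave) says "Exactly 2 of us are knights" - this is FALSE (a lie) because there are 0 knights.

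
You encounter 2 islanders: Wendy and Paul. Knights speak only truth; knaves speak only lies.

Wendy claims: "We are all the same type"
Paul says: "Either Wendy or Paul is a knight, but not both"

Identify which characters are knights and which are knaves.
Wendy is a knave.
Paul is a knight.

Verification:
- Wendy (knave) says "We are all the same type" - this is FALSE (a lie) because Paul is a knight and Wendy is a knave.
- Paul (knight) says "Either Wendy or Paul is a knight, but not both" - this is TRUE because Wendy is a knave and Paul is a knight.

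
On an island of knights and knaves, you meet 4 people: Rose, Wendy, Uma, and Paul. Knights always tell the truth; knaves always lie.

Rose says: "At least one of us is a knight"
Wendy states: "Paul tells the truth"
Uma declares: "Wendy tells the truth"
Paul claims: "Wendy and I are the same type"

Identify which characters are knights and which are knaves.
Rose is a knight.
Wendy is a knight.
Uma is a knight.
Paul is a knight.

Verification:
- Rose (knight) says "At least one of us is a knight" - this is TRUE because Rose, Wendy, Uma, and Paul are knights.
- Wendy (knight) says "Paul tells the truth" - this is TRUE because Paul is a knight.
- Uma (knight) says "Wendy tells the truth" - this is TRUE because Wendy is a knight.
- Paul (knight) says "Wendy and I are the same type" - this is TRUE because Paul is a knight and Wendy is a knight.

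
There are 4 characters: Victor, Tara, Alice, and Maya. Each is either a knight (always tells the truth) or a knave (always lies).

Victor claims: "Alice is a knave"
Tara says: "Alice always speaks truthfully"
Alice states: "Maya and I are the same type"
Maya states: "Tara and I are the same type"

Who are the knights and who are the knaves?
Victor is a knave.
Tara is a knight.
Alice is a knight.
Maya is a knight.

Verification:
- Victor (knave) says "Alice is a knave" - this is FALSE (a lie) because Alice is a knight.
- Tara (knight) says "Alice always speaks truthfully" - this is TRUE because Alice is a knight.
- Alice (knight) says "Maya and I are the same type" - this is TRUE because Alice is a knight and Maya is a knight.
- Maya (knight) says "Tara and I are the same type" - this is TRUE because Maya is a knight and Tara is a knight.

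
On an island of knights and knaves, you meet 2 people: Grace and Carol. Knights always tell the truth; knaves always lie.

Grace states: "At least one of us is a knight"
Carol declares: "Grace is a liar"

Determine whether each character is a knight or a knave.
Grace is a knight.
Carol is a knave.

Verification:
- Grace (knight) says "At least one of us is a knight" - this is TRUE because Grace is a knight.
- Carol (knave) says "Grace is a liar" - this is FALSE (a lie) because Grace is a knight.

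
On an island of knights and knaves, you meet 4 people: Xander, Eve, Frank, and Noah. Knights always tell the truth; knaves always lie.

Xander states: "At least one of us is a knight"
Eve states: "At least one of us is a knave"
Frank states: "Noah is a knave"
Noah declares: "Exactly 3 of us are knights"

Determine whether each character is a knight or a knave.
Xander is a knight.
Eve is a knight.
Frank is a knave.
Noah is a knight.

Verification:
- Xander (knight) says "At least one of us is a knight" - this is TRUE because Xander, Eve, and Noah are knights.
- Eve (knight) says "At least one of us is a knave" - this is TRUE because Frank is a knave.
- Frank (knave) says "Noah is a knave" - this is FALSE (a lie) because Noah is a knight.
- Noah (knight) says "Exactly 3 of us are knights" - this is TRUE because there are 3 knights.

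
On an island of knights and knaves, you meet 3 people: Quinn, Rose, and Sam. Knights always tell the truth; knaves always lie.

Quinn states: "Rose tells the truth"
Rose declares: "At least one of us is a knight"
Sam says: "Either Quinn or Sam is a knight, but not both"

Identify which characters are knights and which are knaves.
Quinn is a knave.
Rose is a knave.
Sam is a knave.

Verification:
- Quinn (knave) says "Rose tells the truth" - this is FALSE (a lie) because Rose is a knave.
- Rose (knave) says "At least one of us is a knight" - this is FALSE (a lie) because no one is a knight.
- Sam (knave) says "Either Quinn or Sam is a knight, but not both" - this is FALSE (a lie) because Quinn is a knave and Sam is a knave.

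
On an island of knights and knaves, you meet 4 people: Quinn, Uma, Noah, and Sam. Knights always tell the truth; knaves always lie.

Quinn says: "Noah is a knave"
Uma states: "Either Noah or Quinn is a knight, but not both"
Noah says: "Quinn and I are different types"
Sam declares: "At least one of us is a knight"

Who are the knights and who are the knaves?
Quinn is a knave.
Uma is a knight.
Noah is a knight.
Sam is a knight.

Verification:
- Quinn (knave) says "Noah is a knave" - this is FALSE (a lie) because Noah is a knight.
- Uma (knight) says "Either Noah or Quinn is a knight, but not both" - this is TRUE because Noah is a knight and Quinn is a knave.
- Noah (knight) says "Quinn and I are different types" - this is TRUE because Noah is a knight and Quinn is a knave.
- Sam (knight) says "At least one of us is a knight" - this is TRUE because Uma, Noah, and Sam are knights.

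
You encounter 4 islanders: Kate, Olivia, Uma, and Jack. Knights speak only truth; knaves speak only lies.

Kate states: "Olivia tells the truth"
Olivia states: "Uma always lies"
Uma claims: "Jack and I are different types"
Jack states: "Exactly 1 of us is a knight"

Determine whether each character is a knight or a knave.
Kate is a knight.
Olivia is a knight.
Uma is a knave.
Jack is a knave.

Verification:
- Kate (knight) says "Olivia tells the truth" - this is TRUE because Olivia is a knight.
- Olivia (knight) says "Uma always lies" - this is TRUE because Uma is a knave.
- Uma (knave) says "Jack and I are different types" - this is FALSE (a lie) because Uma is a knave and Jack is a knave.
- Jack (knave) says "Exactly 1 of us is a knight" - this is FALSE (a lie) because there are 2 knights.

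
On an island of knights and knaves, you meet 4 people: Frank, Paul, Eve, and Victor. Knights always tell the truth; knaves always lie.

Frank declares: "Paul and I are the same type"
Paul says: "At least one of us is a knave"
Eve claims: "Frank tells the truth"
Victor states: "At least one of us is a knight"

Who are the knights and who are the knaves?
Frank is a knave.
Paul is a knight.
Eve is a knave.
Victor is a knight.

Verification:
- Frank (knave) says "Paul and I are the same type" - this is FALSE (a lie) because Frank is a knave and Paul is a knight.
- Paul (knight) says "At least one of us is a knave" - this is TRUE because Frank and Eve are knaves.
- Eve (knave) says "Frank tells the truth" - this is FALSE (a lie) because Frank is a knave.
- Victor (knight) says "At least one of us is a knight" - this is TRUE because Paul and Victor are knights.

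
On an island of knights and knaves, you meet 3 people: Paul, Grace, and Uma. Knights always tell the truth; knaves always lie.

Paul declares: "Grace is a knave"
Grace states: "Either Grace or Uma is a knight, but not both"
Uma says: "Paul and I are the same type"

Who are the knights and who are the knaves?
Paul is a knight.
Grace is a knave.
Uma is a knave.

Verification:
- Paul (knight) says "Grace is a knave" - this is TRUE because Grace is a knave.
- Grace (knave) says "Either Grace or Uma is a knight, but not both" - this is FALSE (a lie) because Grace is a knave and Uma is a knave.
- Uma (knave) says "Paul and I are the same type" - this is FALSE (a lie) because Uma is a knave and Paul is a knight.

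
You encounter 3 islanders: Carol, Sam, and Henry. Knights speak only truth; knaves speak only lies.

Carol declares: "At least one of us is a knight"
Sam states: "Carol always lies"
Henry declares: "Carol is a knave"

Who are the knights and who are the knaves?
Carol is a knight.
Sam is a knave.
Henry is a knave.

Verification:
- Carol (knight) says "At least one of us is a knight" - this is TRUE because Carol is a knight.
- Sam (knave) says "Carol always lies" - this is FALSE (a lie) because Carol is a knight.
- Henry (knave) says "Carol is a knave" - this is FALSE (a lie) because Carol is a knight.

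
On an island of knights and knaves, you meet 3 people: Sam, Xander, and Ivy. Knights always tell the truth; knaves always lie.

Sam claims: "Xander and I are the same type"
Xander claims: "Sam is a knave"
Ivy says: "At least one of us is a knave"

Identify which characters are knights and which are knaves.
Sam is a knave.
Xander is a knight.
Ivy is a knight.

Verification:
- Sam (knave) says "Xander and I are the same type" - this is FALSE (a lie) because Sam is a knave and Xander is a knight.
- Xander (knight) says "Sam is a knave" - this is TRUE because Sam is a knave.
- Ivy (knight) says "At least one of us is a knave" - this is TRUE because Sam is a knave.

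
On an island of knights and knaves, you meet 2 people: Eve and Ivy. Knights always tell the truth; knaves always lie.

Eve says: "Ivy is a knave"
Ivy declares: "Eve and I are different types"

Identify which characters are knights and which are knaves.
Eve is a knave.
Ivy is a knight.

Verification:
- Eve (knave) says "Ivy is a knave" - this is FALSE (a lie) because Ivy is a knight.
- Ivy (knight) says "Eve and I are different types" - this is TRUE because Ivy is a knight and Eve is a knave.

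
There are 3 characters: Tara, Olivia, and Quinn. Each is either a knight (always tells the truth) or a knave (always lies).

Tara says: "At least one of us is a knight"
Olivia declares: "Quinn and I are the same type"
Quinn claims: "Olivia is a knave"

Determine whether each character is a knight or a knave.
Tara is a knight.
Olivia is a knave.
Quinn is a knight.

Verification:
- Tara (knight) says "At least one of us is a knight" - this is TRUE because Tara and Quinn are knights.
- Olivia (knave) says "Quinn and I are the same type" - this is FALSE (a lie) because Olivia is a knave and Quinn is a knight.
- Quinn (knight) says "Olivia is a knave" - this is TRUE because Olivia is a knave.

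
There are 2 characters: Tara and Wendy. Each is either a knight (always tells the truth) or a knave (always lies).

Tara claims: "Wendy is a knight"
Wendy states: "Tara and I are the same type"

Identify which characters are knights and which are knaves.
Tara is a knight.
Wendy is a knight.

Verification:
- Tara (knight) says "Wendy is a knight" - this is TRUE because Wendy is a knight.
- Wendy (knight) says "Tara and I are the same type" - this is TRUE because Wendy is a knight and Tara is a knight.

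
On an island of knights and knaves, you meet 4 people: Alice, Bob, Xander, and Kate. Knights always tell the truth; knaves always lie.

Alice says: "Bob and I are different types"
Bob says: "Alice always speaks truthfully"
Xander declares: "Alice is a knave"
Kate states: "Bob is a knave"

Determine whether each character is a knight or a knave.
Alice is a knave.
Bob is a knave.
Xander is a knight.
Kate is a knight.

Verification:
- Alice (knave) says "Bob and I are different types" - this is FALSE (a lie) because Alice is a knave and Bob is a knave.
- Bob (knave) says "Alice always speaks truthfully" - this is FALSE (a lie) because Alice is a knave.
- Xander (knight) says "Alice is a knave" - this is TRUE because Alice is a knave.
- Kate (knight) says "Bob is a knave" - this is TRUE because Bob is a knave.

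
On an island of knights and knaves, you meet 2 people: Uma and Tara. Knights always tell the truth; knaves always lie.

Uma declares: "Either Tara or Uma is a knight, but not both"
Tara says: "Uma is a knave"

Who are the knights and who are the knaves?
Uma is a knight.
Tara is a knave.

Verification:
- Uma (knight) says "Either Tara or Uma is a knight, but not both" - this is TRUE because Tara is a knave and Uma is a knight.
- Tara (knave) says "Uma is a knave" - this is FALSE (a lie) because Uma is a knight.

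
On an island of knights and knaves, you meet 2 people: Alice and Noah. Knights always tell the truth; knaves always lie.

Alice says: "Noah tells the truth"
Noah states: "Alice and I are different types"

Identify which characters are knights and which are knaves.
Alice is a knave.
Noah is a knave.

Verification:
- Alice (knave) says "Noah tells the truth" - this is FALSE (a lie) because Noah is a knave.
- Noah (knave) says "Alice and I are different types" - this is FALSE (a lie) because Noah is a knave and Alice is a knave.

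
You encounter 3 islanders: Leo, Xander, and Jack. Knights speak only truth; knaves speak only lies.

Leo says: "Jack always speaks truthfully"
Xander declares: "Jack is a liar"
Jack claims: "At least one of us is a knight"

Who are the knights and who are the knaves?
Leo is a knight.
Xander is a knave.
Jack is a knight.

Verification:
- Leo (knight) says "Jack always speaks truthfully" - this is TRUE because Jack is a knight.
- Xander (knave) says "Jack is a liar" - this is FALSE (a lie) because Jack is a knight.
- Jack (knight) says "At least one of us is a knight" - this is TRUE because Leo and Jack are knights.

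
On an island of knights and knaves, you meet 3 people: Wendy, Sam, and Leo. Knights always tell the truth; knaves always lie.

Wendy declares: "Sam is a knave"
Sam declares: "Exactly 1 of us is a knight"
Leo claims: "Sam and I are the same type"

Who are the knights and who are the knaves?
Wendy is a knave.
Sam is a knight.
Leo is a knave.

Verification:
- Wendy (knave) says "Sam is a knave" - this is FALSE (a lie) because Sam is a knight.
- Sam (knight) says "Exactly 1 of us is a knight" - this is TRUE because there are 1 knights.
- Leo (knave) says "Sam and I are the same type" - this is FALSE (a lie) because Leo is a knave and Sam is a knight.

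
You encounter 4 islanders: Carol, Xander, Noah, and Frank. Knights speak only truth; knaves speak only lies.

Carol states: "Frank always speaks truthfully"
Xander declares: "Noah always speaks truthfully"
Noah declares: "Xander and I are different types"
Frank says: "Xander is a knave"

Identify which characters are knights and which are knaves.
Carol is a knight.
Xander is a knave.
Noah is a knave.
Frank is a knight.

Verification:
- Carol (knight) says "Frank always speaks truthfully" - this is TRUE because Frank is a knight.
- Xander (knave) says "Noah always speaks truthfully" - this is FALSE (a lie) because Noah is a knave.
- Noah (knave) says "Xander and I are different types" - this is FALSE (a lie) because Noah is a knave and Xander is a knave.
- Frank (knight) says "Xander is a knave" - this is TRUE because Xander is a knave.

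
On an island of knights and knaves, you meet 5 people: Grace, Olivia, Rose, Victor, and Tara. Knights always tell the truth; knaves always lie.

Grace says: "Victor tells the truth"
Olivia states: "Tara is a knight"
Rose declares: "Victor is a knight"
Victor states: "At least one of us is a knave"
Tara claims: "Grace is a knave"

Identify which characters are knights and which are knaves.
Grace is a knight.
Olivia is a knave.
Rose is a knight.
Victor is a knight.
Tara is a knave.

Verification:
- Grace (knight) says "Victor tells the truth" - this is TRUE because Victor is a knight.
- Olivia (knave) says "Tara is a knight" - this is FALSE (a lie) because Tara is a knave.
- Rose (knight) says "Victor is a knight" - this is TRUE because Victor is a knight.
- Victor (knight) says "At least one of us is a knave" - this is TRUE because Olivia and Tara are knaves.
- Tara (knave) says "Grace is a knave" - this is FALSE (a lie) because Grace is a knight.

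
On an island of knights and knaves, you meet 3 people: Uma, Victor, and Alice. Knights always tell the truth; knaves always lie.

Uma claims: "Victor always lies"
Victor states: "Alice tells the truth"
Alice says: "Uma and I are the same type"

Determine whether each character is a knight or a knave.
Uma is a knight.
Victor is a knave.
Alice is a knave.

Verification:
- Uma (knight) says "Victor always lies" - this is TRUE because Victor is a knave.
- Victor (knave) says "Alice tells the truth" - this is FALSE (a lie) because Alice is a knave.
- Alice (knave) says "Uma and I are the same type" - this is FALSE (a lie) because Alice is a knave and Uma is a knight.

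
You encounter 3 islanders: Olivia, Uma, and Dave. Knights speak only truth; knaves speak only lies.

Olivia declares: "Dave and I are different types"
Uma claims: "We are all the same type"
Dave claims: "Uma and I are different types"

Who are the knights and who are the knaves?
Olivia is a knight.
Uma is a knave.
Dave is a knave.

Verification:
- Olivia (knight) says "Dave and I are different types" - this is TRUE because Olivia is a knight and Dave is a knave.
- Uma (knave) says "We are all the same type" - this is FALSE (a lie) because Olivia is a knight and Uma and Dave are knaves.
- Dave (knave) says "Uma and I are different types" - this is FALSE (a lie) because Dave is a knave and Uma is a knave.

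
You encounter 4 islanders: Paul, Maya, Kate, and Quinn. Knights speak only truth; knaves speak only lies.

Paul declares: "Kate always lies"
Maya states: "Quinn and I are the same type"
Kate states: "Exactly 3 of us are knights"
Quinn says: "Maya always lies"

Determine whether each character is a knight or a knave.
Paul is a knight.
Maya is a knave.
Kate is a knave.
Quinn is a knight.

Verification:
- Paul (knight) says "Kate always lies" - this is TRUE because Kate is a knave.
- Maya (knave) says "Quinn and I are the same type" - this is FALSE (a lie) because Maya is a knave and Quinn is a knight.
- Kate (knave) says "Exactly 3 of us are knights" - this is FALSE (a lie) because there are 2 knights.
- Quinn (knight) says "Maya always lies" - this is TRUE because Maya is a knave.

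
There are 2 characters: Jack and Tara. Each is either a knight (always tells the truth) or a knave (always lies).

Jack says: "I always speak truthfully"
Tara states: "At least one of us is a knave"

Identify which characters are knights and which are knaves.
Jack is a knave.
Tara is a knight.

Verification:
- Jack (knave) says "I always speak truthfully" - this is FALSE (a lie) because Jack is a knave.
- Tara (knight) says "At least one of us is a knave" - this is TRUE because Jack is a knave.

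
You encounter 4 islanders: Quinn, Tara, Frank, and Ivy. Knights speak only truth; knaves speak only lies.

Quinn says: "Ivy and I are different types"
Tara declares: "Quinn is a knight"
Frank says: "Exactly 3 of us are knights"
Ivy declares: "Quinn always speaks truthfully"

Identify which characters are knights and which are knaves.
Quinn is a knave.
Tara is a knave.
Frank is a knave.
Ivy is a knave.

Verification:
- Quinn (knave) says "Ivy and I are different types" - this is FALSE (a lie) because Quinn is a knave and Ivy is a knave.
- Tara (knave) says "Quinn is a knight" - this is FALSE (a lie) because Quinn is a knave.
- Frank (knave) says "Exactly 3 of us are knights" - this is FALSE (a lie) because there are 0 knights.
- Ivy (knave) says "Quinn always speaks truthfully" - this is FALSE (a lie) because Quinn is a knave.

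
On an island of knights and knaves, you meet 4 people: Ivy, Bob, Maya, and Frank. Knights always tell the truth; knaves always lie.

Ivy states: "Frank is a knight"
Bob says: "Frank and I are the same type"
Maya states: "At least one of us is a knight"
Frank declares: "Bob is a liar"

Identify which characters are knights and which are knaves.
Ivy is a knight.
Bob is a knave.
Maya is a knight.
Frank is a knight.

Verification:
- Ivy (knight) says "Frank is a knight" - this is TRUE because Frank is a knight.
- Bob (knave) says "Frank and I are the same type" - this is FALSE (a lie) because Bob is a knave and Frank is a knight.
- Maya (knight) says "At least one of us is a knight" - this is TRUE because Ivy, Maya, and Frank are knights.
- Frank (knight) says "Bob is a liar" - this is TRUE because Bob is a knave.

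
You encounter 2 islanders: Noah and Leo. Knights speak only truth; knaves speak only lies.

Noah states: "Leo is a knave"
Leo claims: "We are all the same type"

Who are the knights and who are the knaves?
Noah is a knight.
Leo is a knave.

Verification:
- Noah (knight) says "Leo is a knave" - this is TRUE because Leo is a knave.
- Leo (knave) says "We are all the same type" - this is FALSE (a lie) because Noah is a knight and Leo is a knave.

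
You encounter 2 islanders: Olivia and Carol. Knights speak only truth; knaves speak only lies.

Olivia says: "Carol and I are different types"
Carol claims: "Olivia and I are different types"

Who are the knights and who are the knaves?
Olivia is a knave.
Carol is a knave.

Verification:
- Olivia (knave) says "Carol and I are different types" - this is FALSE (a lie) because Olivia is a knave and Carol is a knave.
- Carol (knave) says "Olivia and I are different types" - this is FALSE (a lie) because Carol is a knave and Olivia is a knave.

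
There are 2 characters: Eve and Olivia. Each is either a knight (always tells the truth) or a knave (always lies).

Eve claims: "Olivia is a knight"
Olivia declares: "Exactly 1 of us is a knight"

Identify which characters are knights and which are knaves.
Eve is a knave.
Olivia is a knave.

Verification:
- Eve (knave) says "Olivia is a knight" - this is FALSE (a lie) because Olivia is a knave.
- Olivia (knave) says "Exactly 1 of us is a knight" - this is FALSE (a lie) because there are 0 knights.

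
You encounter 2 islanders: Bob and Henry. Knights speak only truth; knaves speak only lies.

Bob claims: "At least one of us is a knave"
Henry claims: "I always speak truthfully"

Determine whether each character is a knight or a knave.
Bob is a knight.
Henry is a knave.

Verification:
- Bob (knight) says "At least one of us is a knave" - this is TRUE because Henry is a knave.
- Henry (knave) says "I always speak truthfully" - this is FALSE (a lie) because Henry is a knave.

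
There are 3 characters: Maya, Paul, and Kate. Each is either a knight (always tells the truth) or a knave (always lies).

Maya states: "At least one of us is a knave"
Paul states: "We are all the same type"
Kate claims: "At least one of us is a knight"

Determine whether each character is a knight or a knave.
Maya is a knight.
Paul is a knave.
Kate is a knight.

Verification:
- Maya (knight) says "At least one of us is a knave" - this is TRUE because Paul is a knave.
- Paul (knave) says "We are all the same type" - this is FALSE (a lie) because Maya and Kate are knights and Paul is a knave.
- Kate (knight) says "At least one of us is a knight" - this is TRUE because Maya and Kate are knights.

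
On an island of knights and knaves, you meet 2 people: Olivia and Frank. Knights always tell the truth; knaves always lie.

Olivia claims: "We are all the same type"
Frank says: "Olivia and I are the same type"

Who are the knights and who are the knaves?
Olivia is a knight.
Frank is a knight.

Verification:
- Olivia (knight) says "We are all the same type" - this is TRUE because Olivia and Frank are knights.
- Frank (knight) says "Olivia and I are the same type" - this is TRUE because Frank is a knight and Olivia is a knight.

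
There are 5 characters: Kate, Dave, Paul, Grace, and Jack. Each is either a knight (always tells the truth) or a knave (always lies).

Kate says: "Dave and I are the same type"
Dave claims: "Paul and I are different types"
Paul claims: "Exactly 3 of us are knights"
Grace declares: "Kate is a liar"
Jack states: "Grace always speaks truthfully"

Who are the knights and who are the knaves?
Kate is a knight.
Dave is a knight.
Paul is a knave.
Grace is a knave.
Jack is a knave.

Verification:
- Kate (knight) says "Dave and I are the same type" - this is TRUE because Kate is a knight and Dave is a knight.
- Dave (knight) says "Paul and I are different types" - this is TRUE because Dave is a knight and Paul is a knave.
- Paul (knave) says "Exactly 3 of us are knights" - this is FALSE (a lie) because there are 2 knights.
- Grace (knave) says "Kate is a liar" - this is FALSE (a lie) because Kate is a knight.
- Jack (knave) says "Grace always speaks truthfully" - this is FALSE (a lie) because Grace is a knave.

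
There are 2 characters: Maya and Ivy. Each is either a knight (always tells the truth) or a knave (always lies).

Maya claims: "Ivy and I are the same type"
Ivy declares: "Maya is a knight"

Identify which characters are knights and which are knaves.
Maya is a knight.
Ivy is a knight.

Verification:
- Maya (knight) says "Ivy and I are the same type" - this is TRUE because Maya is a knight and Ivy is a knight.
- Ivy (knight) says "Maya is a knight" - this is TRUE because Maya is a knight.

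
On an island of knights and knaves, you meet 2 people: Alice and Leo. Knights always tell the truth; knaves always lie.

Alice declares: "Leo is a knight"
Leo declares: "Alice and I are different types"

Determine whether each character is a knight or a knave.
Alice is a knave.
Leo is a knave.

Verification:
- Alice (knave) says "Leo is a knight" - this is FALSE (a lie) because Leo is a knave.
- Leo (knave) says "Alice and I are different types" - this is FALSE (a lie) because Leo is a knave and Alice is a knave.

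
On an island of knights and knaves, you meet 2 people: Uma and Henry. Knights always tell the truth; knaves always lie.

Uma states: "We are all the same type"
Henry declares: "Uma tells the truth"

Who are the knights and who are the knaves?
Uma is a knight.
Henry is a knight.

Verification:
- Uma (knight) says "We are all the same type" - this is TRUE because Uma and Henry are knights.
- Henry (knight) says "Uma tells the truth" - this is TRUE because Uma is a knight.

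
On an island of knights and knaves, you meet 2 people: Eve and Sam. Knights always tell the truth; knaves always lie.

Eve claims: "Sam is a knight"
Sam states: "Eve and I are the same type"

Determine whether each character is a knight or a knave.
Eve is a knight.
Sam is a knight.

Verification:
- Eve (knight) says "Sam is a knight" - this is TRUE because Sam is a knight.
- Sam (knight) says "Eve and I are the same type" - this is TRUE because Sam is a knight and Eve is a knight.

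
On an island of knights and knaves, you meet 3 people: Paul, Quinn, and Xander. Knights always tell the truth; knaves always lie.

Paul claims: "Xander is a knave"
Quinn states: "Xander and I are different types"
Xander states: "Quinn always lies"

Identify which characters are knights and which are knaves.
Paul is a knight.
Quinn is a knight.
Xander is a knave.

Verification:
- Paul (knight) says "Xander is a knave" - this is TRUE because Xander is a knave.
- Quinn (knight) says "Xander and I are different types" - this is TRUE because Quinn is a knight and Xander is a knave.
- Xander (knave) says "Quinn always lies" - this is FALSE (a lie) because Quinn is a knight.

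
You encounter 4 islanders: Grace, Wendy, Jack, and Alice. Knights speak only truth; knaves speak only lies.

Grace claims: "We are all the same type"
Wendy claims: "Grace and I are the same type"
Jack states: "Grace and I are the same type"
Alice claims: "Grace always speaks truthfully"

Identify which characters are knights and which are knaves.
Grace is a knight.
Wendy is a knight.
Jack is a knight.
Alice is a knight.

Verification:
- Grace (knight) says "We are all the same type" - this is TRUE because Grace, Wendy, Jack, and Alice are knights.
- Wendy (knight) says "Grace and I are the same type" - this is TRUE because Wendy is a knight and Grace is a knight.
- Jack (knight) says "Grace and I are the same type" - this is TRUE because Jack is a knight and Grace is a knight.
- Alice (knight) says "Grace always speaks truthfully" - this is TRUE because Grace is a knight.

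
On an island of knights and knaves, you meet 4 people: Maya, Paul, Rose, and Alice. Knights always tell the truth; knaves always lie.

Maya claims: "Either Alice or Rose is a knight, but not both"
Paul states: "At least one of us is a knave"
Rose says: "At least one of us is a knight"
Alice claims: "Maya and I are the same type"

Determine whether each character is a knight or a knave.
Maya is a knight.
Paul is a knight.
Rose is a knight.
Alice is a knave.

Verification:
- Maya (knight) says "Either Alice or Rose is a knight, but not both" - this is TRUE because Alice is a knave and Rose is a knight.
- Paul (knight) says "At least one of us is a knave" - this is TRUE because Alice is a knave.
- Rose (knight) says "At least one of us is a knight" - this is TRUE because Maya, Paul, and Rose are knights.
- Alice (knave) says "Maya and I are the same type" - this is FALSE (a lie) because Alice is a knave and Maya is a knight.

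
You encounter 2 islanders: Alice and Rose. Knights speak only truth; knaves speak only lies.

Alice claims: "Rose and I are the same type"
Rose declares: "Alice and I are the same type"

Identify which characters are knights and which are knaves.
Alice is a knight.
Rose is a knight.

Verification:
- Alice (knight) says "Rose and I are the same type" - this is TRUE because Alice is a knight and Rose is a knight.
- Rose (knight) says "Alice and I are the same type" - this is TRUE because Rose is a knight and Alice is a knight.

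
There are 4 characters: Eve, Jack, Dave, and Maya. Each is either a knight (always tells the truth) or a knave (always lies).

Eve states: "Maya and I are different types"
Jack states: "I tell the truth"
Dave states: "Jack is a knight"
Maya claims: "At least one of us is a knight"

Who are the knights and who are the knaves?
Eve is a knave.
Jack is a knave.
Dave is a knave.
Maya is a knave.

Verification:
- Eve (knave) says "Maya and I are different types" - this is FALSE (a lie) because Eve is a knave and Maya is a knave.
- Jack (knave) says "I tell the truth" - this is FALSE (a lie) because Jack is a knave.
- Dave (knave) says "Jack is a knight" - this is FALSE (a lie) because Jack is a knave.
- Maya (knave) says "At least one of us is a knight" - this is FALSE (a lie) because no one is a knight.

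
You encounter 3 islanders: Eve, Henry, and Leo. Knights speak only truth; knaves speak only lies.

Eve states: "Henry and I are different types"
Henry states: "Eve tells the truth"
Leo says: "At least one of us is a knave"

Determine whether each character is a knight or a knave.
Eve is a knave.
Henry is a knave.
Leo is a knight.

Verification:
- Eve (knave) says "Henry and I are different types" - this is FALSE (a lie) because Eve is a knave and Henry is a knave.
- Henry (knave) says "Eve tells the truth" - this is FALSE (a lie) because Eve is a knave.
- Leo (knight) says "At least one of us is a knave" - this is TRUE because Eve and Henry are knaves.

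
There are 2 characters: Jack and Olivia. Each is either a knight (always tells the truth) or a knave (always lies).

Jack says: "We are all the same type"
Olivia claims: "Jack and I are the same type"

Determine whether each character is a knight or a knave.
Jack is a knight.
Olivia is a knight.

Verification:
- Jack (knight) says "We are all the same type" - this is TRUE because Jack and Olivia are knights.
- Olivia (knight) says "Jack and I are the same type" - this is TRUE because Olivia is a knight and Jack is a knight.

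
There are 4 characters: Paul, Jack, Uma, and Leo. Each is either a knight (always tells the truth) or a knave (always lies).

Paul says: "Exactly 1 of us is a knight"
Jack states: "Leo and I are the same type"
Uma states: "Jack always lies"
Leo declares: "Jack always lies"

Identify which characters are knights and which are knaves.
Paul is a knave.
Jack is a knave.
Uma is a knight.
Leo is a knight.

Verification:
- Paul (knave) says "Exactly 1 of us is a knight" - this is FALSE (a lie) because there are 2 knights.
- Jack (knave) says "Leo and I are the same type" - this is FALSE (a lie) because Jack is a knave and Leo is a knight.
- Uma (knight) says "Jack always lies" - this is TRUE because Jack is a knave.
- Leo (knight) says "Jack always lies" - this is TRUE because Jack is a knave.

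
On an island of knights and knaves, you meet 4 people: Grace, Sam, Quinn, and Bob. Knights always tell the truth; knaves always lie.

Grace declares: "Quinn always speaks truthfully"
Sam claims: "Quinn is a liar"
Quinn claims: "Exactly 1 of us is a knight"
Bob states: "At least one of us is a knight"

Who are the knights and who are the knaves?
Grace is a knave.
Sam is a knight.
Quinn is a knave.
Bob is a knight.

Verification:
- Grace (knave) says "Quinn always speaks truthfully" - this is FALSE (a lie) because Quinn is a knave.
- Sam (knight) says "Quinn is a liar" - this is TRUE because Quinn is a knave.
- Quinn (knave) says "Exactly 1 of us is a knight" - this is FALSE (a lie) because there are 2 knights.
- Bob (knight) says "At least one of us is a knight" - this is TRUE because Sam and Bob are knights.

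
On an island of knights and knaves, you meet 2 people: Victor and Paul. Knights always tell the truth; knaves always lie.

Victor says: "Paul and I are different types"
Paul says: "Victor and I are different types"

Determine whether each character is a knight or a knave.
Victor is a knave.
Paul is a knave.

Verification:
- Victor (knave) says "Paul and I are different types" - this is FALSE (a lie) because Victor is a knave and Paul is a knave.
- Paul (knave) says "Victor and I are different types" - this is FALSE (a lie) because Paul is a knave and Victor is a knave.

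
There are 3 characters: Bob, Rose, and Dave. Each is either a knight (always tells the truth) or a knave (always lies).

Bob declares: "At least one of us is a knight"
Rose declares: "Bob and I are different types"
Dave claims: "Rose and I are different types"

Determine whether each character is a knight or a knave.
Bob is a knave.
Rose is a knave.
Dave is a knave.

Verification:
- Bob (knave) says "At least one of us is a knight" - this is FALSE (a lie) because no one is a knight.
- Rose (knave) says "Bob and I are different types" - this is FALSE (a lie) because Rose is a knave and Bob is a knave.
- Dave (knave) says "Rose and I are different types" - this is FALSE (a lie) because Dave is a knave and Rose is a knave.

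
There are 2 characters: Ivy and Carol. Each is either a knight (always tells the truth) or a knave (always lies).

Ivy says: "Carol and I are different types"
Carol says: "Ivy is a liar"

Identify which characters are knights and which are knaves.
Ivy is a knight.
Carol is a knave.

Verification:
- Ivy (knight) says "Carol and I are different types" - this is TRUE because Ivy is a knight and Carol is a knave.
- Carol (knave) says "Ivy is a liar" - this is FALSE (a lie) because Ivy is a knight.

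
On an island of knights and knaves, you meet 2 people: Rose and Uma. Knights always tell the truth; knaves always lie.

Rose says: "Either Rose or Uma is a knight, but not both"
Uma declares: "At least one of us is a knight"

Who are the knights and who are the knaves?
Rose is a knave.
Uma is a knave.

Verification:
- Rose (knave) says "Either Rose or Uma is a knight, but not both" - this is FALSE (a lie) because Rose is a knave and Uma is a knave.
- Uma (knave) says "At least one of us is a knight" - this is FALSE (a lie) because no one is a knight.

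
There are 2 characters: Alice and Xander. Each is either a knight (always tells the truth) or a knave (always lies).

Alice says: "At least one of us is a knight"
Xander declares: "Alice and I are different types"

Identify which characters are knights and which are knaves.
Alice is a knave.
Xander is a knave.

Verification:
- Alice (knave) says "At least one of us is a knight" - this is FALSE (a lie) because no one is a knight.
- Xander (knave) says "Alice and I are different types" - this is FALSE (a lie) because Xander is a knave and Alice is a knave.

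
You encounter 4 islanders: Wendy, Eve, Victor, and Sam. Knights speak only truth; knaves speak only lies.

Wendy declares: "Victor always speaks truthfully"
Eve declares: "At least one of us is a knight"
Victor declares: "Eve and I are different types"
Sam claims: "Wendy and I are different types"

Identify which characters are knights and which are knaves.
Wendy is a knave.
Eve is a knave.
Victor is a knave.
Sam is a knave.

Verification:
- Wendy (knave) says "Victor always speaks truthfully" - this is FALSE (a lie) because Victor is a knave.
- Eve (knave) says "At least one of us is a knight" - this is FALSE (a lie) because no one is a knight.
- Victor (knave) says "Eve and I are different types" - this is FALSE (a lie) because Victor is a knave and Eve is a knave.
- Sam (knave) says "Wendy and I are different types" - this is FALSE (a lie) because Sam is a knave and Wendy is a knave.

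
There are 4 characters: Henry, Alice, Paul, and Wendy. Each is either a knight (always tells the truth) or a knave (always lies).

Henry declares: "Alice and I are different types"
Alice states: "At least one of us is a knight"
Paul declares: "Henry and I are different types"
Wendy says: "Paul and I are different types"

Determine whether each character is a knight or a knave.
Henry is a knave.
Alice is a knave.
Paul is a knave.
Wendy is a knave.

Verification:
- Henry (knave) says "Alice and I are different types" - this is FALSE (a lie) because Henry is a knave and Alice is a knave.
- Alice (knave) says "At least one of us is a knight" - this is FALSE (a lie) because no one is a knight.
- Paul (knave) says "Henry and I are different types" - this is FALSE (a lie) because Paul is a knave and Henry is a knave.
- Wendy (knave) says "Paul and I are different types" - this is FALSE (a lie) because Wendy is a knave and Paul is a knave.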